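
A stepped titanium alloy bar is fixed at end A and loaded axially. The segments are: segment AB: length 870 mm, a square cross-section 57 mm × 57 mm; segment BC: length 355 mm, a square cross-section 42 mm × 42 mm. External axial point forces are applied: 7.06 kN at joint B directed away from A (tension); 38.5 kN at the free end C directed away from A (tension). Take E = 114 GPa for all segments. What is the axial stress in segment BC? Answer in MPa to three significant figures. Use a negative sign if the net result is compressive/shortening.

21.8 MPa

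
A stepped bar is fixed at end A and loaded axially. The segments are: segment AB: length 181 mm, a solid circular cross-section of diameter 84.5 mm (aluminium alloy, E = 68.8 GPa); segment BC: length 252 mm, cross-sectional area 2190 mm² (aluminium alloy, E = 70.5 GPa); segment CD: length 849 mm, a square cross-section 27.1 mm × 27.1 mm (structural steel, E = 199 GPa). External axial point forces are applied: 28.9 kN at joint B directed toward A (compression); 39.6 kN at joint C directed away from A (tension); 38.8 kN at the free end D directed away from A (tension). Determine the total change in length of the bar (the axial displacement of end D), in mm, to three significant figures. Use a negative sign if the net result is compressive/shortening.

0.377 mm

Internal axial forces (sectioning from the free end, tension +): N_CD = 38.8 kN, N_BC = 78.4 kN, N_AB = 49.5 kN.
A_AB = 5608 mm².
A_CD = 734.4 mm².
δ_AB = 49500·181/(5608·68800) = 0.02322 mm
δ_BC = 78400·252/(2190·70500) = 0.128 mm
δ_CD = 38800·849/(734.4·199000) = 0.2254 mm
δ = Σδ_i = 0.3766 mm.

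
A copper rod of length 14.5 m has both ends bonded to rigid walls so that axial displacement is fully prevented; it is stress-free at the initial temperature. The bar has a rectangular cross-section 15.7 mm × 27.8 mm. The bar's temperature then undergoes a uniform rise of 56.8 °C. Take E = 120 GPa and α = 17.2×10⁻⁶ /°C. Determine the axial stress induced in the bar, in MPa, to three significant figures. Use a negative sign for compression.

Free thermal expansion αLΔT = 17.2e-6 · 14500 · 56.8 = 14.17 mm.
The walls impose strain ε = −(14.17)/14500 = -9.7696e-04; σ = Eε = 120000 · -9.7696e-04 = -117.2 MPa.

-117 MPa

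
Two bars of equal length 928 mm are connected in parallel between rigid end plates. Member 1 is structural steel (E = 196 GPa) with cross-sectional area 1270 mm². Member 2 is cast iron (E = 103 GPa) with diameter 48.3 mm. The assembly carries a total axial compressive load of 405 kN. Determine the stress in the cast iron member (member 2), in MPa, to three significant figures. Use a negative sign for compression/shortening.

-95.3 MPa

A_2 = 1832 mm².
Equal strain + equilibrium ⇒ each member carries load in proportion to AE: A₁E₁ = 248900000 N, A₂E₂ = 188700000 N, ΣAE = 437600000 N.
σ₂ = P·E₂/ΣAE = -405000·103000/437600000 = -95.32 MPa.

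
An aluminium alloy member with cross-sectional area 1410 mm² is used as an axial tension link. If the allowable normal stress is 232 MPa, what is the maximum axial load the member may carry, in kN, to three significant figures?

P_max = σ_allow · A = 232 · 1410 = 327100 N = 327.1 kN.

327 kN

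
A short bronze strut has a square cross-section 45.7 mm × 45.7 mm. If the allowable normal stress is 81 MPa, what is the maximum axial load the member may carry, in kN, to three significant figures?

A = 2088 mm².
P_max = σ_allow · A = 81 · 2088 = 169200 N = 169.2 kN.

169 kN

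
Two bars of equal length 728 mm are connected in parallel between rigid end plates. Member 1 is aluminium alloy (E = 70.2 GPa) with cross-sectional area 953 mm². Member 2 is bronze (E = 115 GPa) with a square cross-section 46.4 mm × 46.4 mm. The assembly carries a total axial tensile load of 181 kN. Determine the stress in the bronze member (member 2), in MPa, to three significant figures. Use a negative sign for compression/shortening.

A_2 = 2153 mm².
Equal strain + equilibrium ⇒ each member carries load in proportion to AE: A₁E₁ = 66900000 N, A₂E₂ = 247600000 N, ΣAE = 314500000 N.
σ₂ = P·E₂/ΣAE = 181000·115000/314500000 = 66.19 MPa.

66.2 MPa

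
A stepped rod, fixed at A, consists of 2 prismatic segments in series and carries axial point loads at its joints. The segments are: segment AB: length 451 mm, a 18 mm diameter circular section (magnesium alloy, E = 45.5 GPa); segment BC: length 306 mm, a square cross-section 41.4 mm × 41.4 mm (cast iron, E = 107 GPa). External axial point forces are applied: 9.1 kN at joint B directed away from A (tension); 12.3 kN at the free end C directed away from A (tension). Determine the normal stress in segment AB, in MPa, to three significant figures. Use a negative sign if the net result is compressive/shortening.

84.1 MPa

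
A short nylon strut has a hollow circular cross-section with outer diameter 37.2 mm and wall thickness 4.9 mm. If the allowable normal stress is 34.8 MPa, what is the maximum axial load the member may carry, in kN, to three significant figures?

A = 497.2 mm².
P_max = σ_allow · A = 34.8 · 497.2 = 17300 N = 17.3 kN.

17.3 kN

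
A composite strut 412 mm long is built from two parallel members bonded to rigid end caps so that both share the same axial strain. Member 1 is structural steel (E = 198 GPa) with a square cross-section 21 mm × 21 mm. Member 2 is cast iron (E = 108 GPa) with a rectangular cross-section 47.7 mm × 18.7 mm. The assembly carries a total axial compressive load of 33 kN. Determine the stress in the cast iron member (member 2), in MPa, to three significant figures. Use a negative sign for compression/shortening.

A_1 = 441 mm².
A_2 = 892 mm².
Equal strain + equilibrium ⇒ each member carries load in proportion to AE: A₁E₁ = 87320000 N, A₂E₂ = 96330000 N, ΣAE = 183700000 N.
σ₂ = P·E₂/ΣAE = -33000·108000/183700000 = -19.41 MPa.

-19.4 MPa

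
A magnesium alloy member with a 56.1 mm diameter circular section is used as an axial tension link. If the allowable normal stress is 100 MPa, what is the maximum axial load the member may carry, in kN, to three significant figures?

247 kN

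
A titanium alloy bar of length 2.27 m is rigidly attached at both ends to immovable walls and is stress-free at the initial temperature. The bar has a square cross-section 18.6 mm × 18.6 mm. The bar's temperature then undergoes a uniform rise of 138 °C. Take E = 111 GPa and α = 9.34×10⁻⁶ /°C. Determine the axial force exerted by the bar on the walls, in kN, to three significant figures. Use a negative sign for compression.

-49.5 kN

Free thermal expansion αLΔT = 9.34e-6 · 2270 · 138 = 2.926 mm.
The walls impose strain ε = −(2.926)/2270 = -1.2889e-03; σ = Eε = 111000 · -1.2889e-03 = -143.1 MPa.
Wall reaction R = σ·A = -143.1·346 = -49500 N = -49.5 kN.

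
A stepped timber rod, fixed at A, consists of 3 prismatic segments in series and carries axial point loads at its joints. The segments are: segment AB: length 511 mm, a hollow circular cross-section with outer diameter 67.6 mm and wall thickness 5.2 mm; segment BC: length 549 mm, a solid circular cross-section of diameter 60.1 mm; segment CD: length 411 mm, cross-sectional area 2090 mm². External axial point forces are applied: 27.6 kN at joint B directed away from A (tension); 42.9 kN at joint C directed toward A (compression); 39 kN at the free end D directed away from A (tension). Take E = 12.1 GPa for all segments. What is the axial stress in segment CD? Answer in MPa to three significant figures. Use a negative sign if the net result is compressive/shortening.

18.7 MPa

Internal axial forces (sectioning from the free end, tension +): N_CD = 39 kN, N_BC = -3.9 kN, N_AB = 23.7 kN.
σ_CD = N_CD/A_CD = 39000/2090 = 18.66 MPa.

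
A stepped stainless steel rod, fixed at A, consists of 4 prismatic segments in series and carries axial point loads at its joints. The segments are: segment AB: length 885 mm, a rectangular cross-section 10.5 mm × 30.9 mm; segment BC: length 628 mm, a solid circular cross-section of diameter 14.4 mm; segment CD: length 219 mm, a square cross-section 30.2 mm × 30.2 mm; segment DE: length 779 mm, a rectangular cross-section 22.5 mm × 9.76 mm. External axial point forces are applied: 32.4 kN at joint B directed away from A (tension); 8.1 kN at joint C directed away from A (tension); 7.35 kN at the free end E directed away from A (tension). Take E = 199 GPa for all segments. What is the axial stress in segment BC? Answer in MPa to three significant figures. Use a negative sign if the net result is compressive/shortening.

94.9 MPa

Internal axial forces (sectioning from the free end, tension +): N_DE = 7.35 kN, N_CD = 7.35 kN, N_BC = 15.45 kN, N_AB = 47.85 kN.
A_BC = 162.9 mm².
σ_BC = N_BC/A_BC = 15450/162.9 = 94.87 MPa.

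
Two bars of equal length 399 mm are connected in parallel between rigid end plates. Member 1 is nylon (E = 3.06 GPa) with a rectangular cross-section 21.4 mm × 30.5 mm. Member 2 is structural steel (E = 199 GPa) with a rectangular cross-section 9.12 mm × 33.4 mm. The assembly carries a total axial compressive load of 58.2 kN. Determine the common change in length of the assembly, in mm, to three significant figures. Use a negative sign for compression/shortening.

-0.371 mm

A_1 = 652.7 mm².
A_2 = 304.6 mm².
Equal strain + equilibrium ⇒ each member carries load in proportion to AE: A₁E₁ = 1997000 N, A₂E₂ = 60620000 N, ΣAE = 62610000 N.
δ = PL/ΣAE = -58200·399/62610000 = -0.3709 mm.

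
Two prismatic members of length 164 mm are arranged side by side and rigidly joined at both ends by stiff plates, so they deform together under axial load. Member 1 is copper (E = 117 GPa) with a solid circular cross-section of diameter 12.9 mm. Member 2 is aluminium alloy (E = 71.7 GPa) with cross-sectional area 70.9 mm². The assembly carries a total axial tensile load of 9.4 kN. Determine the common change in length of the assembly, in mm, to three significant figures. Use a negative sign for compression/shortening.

A_1 = 130.7 mm².
Equal strain + equilibrium ⇒ each member carries load in proportion to AE: A₁E₁ = 15290000 N, A₂E₂ = 5084000 N, ΣAE = 20380000 N.
δ = PL/ΣAE = 9400·164/20380000 = 0.07566 mm.

0.0757 mm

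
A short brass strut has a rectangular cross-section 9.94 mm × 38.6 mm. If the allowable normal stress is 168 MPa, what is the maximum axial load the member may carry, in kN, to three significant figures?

64.5 kN

A = 383.7 mm².
P_max = σ_allow · A = 168 · 383.7 = 64460 N = 64.46 kN.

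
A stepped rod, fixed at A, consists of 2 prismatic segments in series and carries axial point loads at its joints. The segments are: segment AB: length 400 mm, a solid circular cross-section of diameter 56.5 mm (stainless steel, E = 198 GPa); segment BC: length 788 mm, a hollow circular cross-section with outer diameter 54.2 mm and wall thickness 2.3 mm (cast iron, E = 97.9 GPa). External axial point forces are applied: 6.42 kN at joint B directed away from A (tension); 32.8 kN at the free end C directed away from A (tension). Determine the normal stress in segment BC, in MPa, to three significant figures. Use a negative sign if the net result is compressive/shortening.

Internal axial forces (sectioning from the free end, tension +): N_BC = 32.8 kN, N_AB = 39.22 kN.
A_BC = 375 mm².
σ_BC = N_BC/A_BC = 32800/375 = 87.46 MPa.

87.5 MPa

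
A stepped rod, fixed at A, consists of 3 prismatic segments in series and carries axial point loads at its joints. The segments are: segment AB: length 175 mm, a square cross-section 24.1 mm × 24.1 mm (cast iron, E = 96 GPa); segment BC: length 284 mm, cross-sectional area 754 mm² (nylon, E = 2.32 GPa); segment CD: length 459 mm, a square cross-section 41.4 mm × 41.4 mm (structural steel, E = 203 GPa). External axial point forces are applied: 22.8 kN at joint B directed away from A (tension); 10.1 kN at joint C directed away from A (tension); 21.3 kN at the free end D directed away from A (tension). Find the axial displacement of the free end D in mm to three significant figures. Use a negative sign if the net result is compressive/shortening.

5.30 mm

Internal axial forces (sectioning from the free end, tension +): N_CD = 21.3 kN, N_BC = 31.4 kN, N_AB = 54.2 kN.
A_AB = 580.8 mm².
A_CD = 1714 mm².
δ_AB = 54200·175/(580.8·96000) = 0.1701 mm
δ_BC = 31400·284/(754·2320) = 5.098 mm
δ_CD = 21300·459/(1714·203000) = 0.0281 mm
δ = Σδ_i = 5.296 mm.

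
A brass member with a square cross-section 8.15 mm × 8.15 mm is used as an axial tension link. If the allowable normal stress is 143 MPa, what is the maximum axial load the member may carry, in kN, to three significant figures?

9.50 kN

A = 66.42 mm².
P_max = σ_allow · A = 143 · 66.42 = 9498 N = 9.498 kN.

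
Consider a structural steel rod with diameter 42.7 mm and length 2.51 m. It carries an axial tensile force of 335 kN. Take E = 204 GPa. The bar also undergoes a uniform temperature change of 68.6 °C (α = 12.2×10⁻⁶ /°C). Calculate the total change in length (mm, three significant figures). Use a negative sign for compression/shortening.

A = 1432 mm².
δ_mech = NL/(AE) = 335000·2510/(1432·204000) = 2.878 mm.
δ_thermal = αLΔT = 12.2e-6·2510·68.6 = 2.101 mm.
δ = δ_mech + δ_thermal = 4.979 mm.

4.98 mm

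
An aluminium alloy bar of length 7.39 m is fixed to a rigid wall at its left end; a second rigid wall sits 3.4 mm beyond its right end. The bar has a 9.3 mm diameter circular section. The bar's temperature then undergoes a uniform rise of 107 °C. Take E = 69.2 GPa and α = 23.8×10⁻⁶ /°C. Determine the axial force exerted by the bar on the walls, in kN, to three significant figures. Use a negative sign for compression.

-9.81 kN

Free thermal expansion αLΔT = 23.8e-6 · 7390 · 107 = 18.82 mm.
The walls engage after the gap closes; constrained expansion = 18.82 − 3.4 = 15.42 mm.
The walls impose strain ε = −(15.42)/7390 = -2.0865e-03; σ = Eε = 69200 · -2.0865e-03 = -144.4 MPa.
Wall reaction R = σ·A = -144.4·67.93 = -9808 N = -9.808 kN.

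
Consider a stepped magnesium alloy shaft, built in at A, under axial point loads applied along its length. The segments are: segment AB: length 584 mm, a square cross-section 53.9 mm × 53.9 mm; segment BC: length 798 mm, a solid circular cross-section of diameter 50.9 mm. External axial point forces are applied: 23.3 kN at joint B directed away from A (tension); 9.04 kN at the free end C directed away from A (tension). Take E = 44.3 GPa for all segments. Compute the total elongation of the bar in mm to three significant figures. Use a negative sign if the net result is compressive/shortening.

Internal axial forces (sectioning from the free end, tension +): N_BC = 9.04 kN, N_AB = 32.34 kN.
A_AB = 2905 mm².
A_BC = 2035 mm².
δ_AB = 32340·584/(2905·44300) = 0.1467 mm
δ_BC = 9040·798/(2035·44300) = 0.08003 mm
δ = Σδ_i = 0.2268 mm.

0.227 mm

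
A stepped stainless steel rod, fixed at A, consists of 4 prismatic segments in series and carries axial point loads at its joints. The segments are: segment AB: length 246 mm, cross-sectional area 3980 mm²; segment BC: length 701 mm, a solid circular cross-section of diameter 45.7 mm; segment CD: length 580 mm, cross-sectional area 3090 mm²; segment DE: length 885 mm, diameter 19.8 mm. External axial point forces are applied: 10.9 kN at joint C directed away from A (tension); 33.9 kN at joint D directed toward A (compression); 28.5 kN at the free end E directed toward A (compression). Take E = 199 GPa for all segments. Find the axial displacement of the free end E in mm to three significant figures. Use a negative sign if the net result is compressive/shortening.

Internal axial forces (sectioning from the free end, tension +): N_DE = -28.5 kN, N_CD = -62.4 kN, N_BC = -51.5 kN, N_AB = -51.5 kN.
A_BC = 1640 mm².
A_DE = 307.9 mm².
δ_AB = -51500·246/(3980·199000) = -0.016 mm
δ_BC = -51500·701/(1640·199000) = -0.1106 mm
δ_CD = -62400·580/(3090·199000) = -0.05886 mm
δ_DE = -28500·885/(307.9·199000) = -0.4116 mm
δ = Σδ_i = -0.5971 mm.

-0.597 mm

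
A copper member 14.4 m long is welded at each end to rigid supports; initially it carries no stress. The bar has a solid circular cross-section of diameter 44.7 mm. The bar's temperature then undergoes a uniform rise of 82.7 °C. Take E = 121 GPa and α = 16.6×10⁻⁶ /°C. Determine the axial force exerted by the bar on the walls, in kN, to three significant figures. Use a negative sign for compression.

Free thermal expansion αLΔT = 16.6e-6 · 14400 · 82.7 = 19.77 mm.
The walls impose strain ε = −(19.77)/14400 = -1.3728e-03; σ = Eε = 121000 · -1.3728e-03 = -166.1 MPa.
Wall reaction R = σ·A = -166.1·1569 = -260700 N = -260.7 kN.

-261 kN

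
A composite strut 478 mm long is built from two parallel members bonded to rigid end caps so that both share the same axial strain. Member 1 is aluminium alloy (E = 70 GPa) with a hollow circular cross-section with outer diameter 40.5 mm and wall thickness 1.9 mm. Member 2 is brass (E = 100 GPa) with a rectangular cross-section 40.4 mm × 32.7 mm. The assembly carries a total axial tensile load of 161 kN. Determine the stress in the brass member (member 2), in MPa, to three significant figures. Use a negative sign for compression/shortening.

109 MPa

A_1 = 230.4 mm².
A_2 = 1321 mm².
Equal strain + equilibrium ⇒ each member carries load in proportion to AE: A₁E₁ = 16130000 N, A₂E₂ = 132100000 N, ΣAE = 148200000 N.
σ₂ = P·E₂/ΣAE = 161000·100000/148200000 = 108.6 MPa.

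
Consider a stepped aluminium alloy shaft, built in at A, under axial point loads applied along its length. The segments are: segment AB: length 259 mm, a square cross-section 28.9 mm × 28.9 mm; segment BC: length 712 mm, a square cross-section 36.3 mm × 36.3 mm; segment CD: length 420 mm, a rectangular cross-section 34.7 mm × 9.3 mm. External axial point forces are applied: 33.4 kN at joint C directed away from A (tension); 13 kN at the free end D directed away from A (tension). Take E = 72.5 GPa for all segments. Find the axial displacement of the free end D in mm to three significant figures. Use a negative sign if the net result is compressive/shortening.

0.778 mm

Internal axial forces (sectioning from the free end, tension +): N_CD = 13 kN, N_BC = 46.4 kN, N_AB = 46.4 kN.
A_AB = 835.2 mm².
A_BC = 1318 mm².
A_CD = 322.7 mm².
δ_AB = 46400·259/(835.2·72500) = 0.1985 mm
δ_BC = 46400·712/(1318·72500) = 0.3458 mm
δ_CD = 13000·420/(322.7·72500) = 0.2334 mm
δ = Σδ_i = 0.7777 mm.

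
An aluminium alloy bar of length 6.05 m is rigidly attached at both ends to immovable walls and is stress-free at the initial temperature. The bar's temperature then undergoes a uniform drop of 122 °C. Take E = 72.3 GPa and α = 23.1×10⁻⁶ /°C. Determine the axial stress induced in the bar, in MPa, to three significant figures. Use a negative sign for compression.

Free thermal expansion αLΔT = 23.1e-6 · 6050 · -122 = -17.05 mm.
The walls impose strain ε = −(-17.05)/6050 = 2.8182e-03; σ = Eε = 72300 · 2.8182e-03 = 203.8 MPa.

204 MPa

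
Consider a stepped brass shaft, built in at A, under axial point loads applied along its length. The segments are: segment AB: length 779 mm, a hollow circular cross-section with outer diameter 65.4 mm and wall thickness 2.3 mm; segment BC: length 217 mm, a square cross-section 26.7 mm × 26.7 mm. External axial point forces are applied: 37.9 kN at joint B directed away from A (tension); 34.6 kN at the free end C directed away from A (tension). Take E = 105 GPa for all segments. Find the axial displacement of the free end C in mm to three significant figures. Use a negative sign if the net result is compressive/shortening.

Internal axial forces (sectioning from the free end, tension +): N_BC = 34.6 kN, N_AB = 72.5 kN.
A_AB = 455.9 mm².
A_BC = 712.9 mm².
δ_AB = 72500·779/(455.9·105000) = 1.18 mm
δ_BC = 34600·217/(712.9·105000) = 0.1003 mm
δ = Σδ_i = 1.28 mm.

1.28 mm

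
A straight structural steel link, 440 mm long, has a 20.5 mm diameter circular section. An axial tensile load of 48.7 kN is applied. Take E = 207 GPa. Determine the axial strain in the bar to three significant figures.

7.13e-04

A = 330.1 mm².
σ = N/A = 147.5 MPa; ε = σ/E = 147.5/207000 = 7.128e-04.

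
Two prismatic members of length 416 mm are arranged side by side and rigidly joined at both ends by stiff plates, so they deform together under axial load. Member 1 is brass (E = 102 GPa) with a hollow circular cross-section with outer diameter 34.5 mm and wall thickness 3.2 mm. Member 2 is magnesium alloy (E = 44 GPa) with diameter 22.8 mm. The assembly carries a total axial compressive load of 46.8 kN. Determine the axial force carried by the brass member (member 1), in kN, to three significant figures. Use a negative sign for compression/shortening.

-30.0 kN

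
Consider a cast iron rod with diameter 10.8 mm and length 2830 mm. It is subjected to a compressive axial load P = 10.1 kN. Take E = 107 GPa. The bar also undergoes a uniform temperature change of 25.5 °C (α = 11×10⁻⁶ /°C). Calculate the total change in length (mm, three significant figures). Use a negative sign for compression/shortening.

-2.12 mm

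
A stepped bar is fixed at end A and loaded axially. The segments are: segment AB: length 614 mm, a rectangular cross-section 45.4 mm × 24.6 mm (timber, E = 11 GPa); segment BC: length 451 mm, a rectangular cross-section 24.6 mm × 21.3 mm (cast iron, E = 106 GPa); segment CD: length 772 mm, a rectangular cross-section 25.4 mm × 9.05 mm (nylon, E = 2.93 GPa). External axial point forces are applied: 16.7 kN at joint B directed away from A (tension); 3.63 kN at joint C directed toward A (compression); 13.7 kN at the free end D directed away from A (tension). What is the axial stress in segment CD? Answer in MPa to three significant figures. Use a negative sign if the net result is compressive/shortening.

Internal axial forces (sectioning from the free end, tension +): N_CD = 13.7 kN, N_BC = 10.07 kN, N_AB = 26.77 kN.
A_CD = 229.9 mm².
σ_CD = N_CD/A_CD = 13700/229.9 = 59.6 MPa.

59.6 MPa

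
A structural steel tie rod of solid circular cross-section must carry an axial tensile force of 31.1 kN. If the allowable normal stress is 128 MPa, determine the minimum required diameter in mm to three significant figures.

17.6 mm

Required area A ≥ P/σ_allow = 31100/128 = 243 mm².
For a solid circular section, d ≥ √(4A/π) = 17.59 mm.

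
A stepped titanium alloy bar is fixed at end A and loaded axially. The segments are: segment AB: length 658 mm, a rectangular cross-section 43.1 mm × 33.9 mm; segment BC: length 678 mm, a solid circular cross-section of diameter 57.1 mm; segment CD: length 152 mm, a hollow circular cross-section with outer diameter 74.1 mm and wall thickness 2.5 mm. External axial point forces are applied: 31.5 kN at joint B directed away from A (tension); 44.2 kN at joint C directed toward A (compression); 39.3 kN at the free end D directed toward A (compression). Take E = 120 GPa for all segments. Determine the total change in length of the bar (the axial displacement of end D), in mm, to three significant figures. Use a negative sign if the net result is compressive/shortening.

-0.468 mm

Internal axial forces (sectioning from the free end, tension +): N_CD = -39.3 kN, N_BC = -83.5 kN, N_AB = -52 kN.
A_AB = 1461 mm².
A_BC = 2561 mm².
A_CD = 562.3 mm².
δ_AB = -52000·658/(1461·120000) = -0.1952 mm
δ_BC = -83500·678/(2561·120000) = -0.1842 mm
δ_CD = -39300·152/(562.3·120000) = -0.08852 mm
δ = Σδ_i = -0.4679 mm.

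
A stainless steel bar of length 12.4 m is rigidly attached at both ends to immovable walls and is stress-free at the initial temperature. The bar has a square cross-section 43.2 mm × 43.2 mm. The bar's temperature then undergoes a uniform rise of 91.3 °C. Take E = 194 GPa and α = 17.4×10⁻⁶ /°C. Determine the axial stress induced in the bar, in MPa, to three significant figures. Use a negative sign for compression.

-308 MPa

Free thermal expansion αLΔT = 17.4e-6 · 12400 · 91.3 = 19.7 mm.
The walls impose strain ε = −(19.7)/12400 = -1.5886e-03; σ = Eε = 194000 · -1.5886e-03 = -308.2 MPa.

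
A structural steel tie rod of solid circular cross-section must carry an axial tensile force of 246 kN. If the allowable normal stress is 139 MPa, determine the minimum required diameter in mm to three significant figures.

47.5 mm

Required area A ≥ P/σ_allow = 246000/139 = 1770 mm².
For a solid circular section, d ≥ √(4A/π) = 47.47 mm.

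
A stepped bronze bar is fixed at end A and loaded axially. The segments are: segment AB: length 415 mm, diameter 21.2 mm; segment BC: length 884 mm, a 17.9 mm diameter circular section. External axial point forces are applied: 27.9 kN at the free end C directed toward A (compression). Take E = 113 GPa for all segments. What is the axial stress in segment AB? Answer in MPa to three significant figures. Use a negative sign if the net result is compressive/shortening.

-79.0 MPa

Internal axial forces (sectioning from the free end, tension +): N_BC = -27.9 kN, N_AB = -27.9 kN.
A_AB = 353 mm².
σ_AB = N_AB/A_AB = -27900/353 = -79.04 MPa.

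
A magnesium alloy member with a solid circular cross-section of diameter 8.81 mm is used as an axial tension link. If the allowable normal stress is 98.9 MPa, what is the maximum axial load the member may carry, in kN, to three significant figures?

A = 60.96 mm².
P_max = σ_allow · A = 98.9 · 60.96 = 6029 N = 6.029 kN.

6.03 kN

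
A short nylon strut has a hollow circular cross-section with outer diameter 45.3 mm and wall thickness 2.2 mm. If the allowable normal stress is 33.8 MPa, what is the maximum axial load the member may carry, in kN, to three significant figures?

10.1 kN

A = 297.9 mm².
P_max = σ_allow · A = 33.8 · 297.9 = 10070 N = 10.07 kN.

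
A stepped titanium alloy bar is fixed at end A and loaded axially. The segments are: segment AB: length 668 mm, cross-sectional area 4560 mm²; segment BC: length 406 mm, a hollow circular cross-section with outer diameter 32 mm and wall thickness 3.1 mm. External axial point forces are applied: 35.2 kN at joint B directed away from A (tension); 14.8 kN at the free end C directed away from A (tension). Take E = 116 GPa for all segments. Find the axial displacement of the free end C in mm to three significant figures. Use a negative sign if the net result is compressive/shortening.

0.247 mm

Internal axial forces (sectioning from the free end, tension +): N_BC = 14.8 kN, N_AB = 50 kN.
A_BC = 281.5 mm².
δ_AB = 50000·668/(4560·116000) = 0.06314 mm
δ_BC = 14800·406/(281.5·116000) = 0.184 mm
δ = Σδ_i = 0.2472 mm.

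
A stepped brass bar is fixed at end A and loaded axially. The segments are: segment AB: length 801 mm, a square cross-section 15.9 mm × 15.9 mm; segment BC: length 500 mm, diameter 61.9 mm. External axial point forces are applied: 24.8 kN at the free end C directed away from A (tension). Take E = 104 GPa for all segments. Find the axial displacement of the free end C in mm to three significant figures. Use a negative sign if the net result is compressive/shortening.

Internal axial forces (sectioning from the free end, tension +): N_BC = 24.8 kN, N_AB = 24.8 kN.
A_AB = 252.8 mm².
A_BC = 3009 mm².
δ_AB = 24800·801/(252.8·104000) = 0.7555 mm
δ_BC = 24800·500/(3009·104000) = 0.03962 mm
δ = Σδ_i = 0.7952 mm.

0.795 mm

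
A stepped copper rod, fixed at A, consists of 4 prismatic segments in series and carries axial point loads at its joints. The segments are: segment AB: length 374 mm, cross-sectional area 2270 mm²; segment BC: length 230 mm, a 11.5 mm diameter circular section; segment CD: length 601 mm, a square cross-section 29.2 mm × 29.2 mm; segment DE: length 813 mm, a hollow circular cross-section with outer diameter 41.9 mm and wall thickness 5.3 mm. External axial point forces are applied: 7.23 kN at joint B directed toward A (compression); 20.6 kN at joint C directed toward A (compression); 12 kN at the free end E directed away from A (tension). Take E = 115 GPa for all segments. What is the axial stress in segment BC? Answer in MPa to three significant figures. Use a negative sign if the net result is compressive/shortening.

Internal axial forces (sectioning from the free end, tension +): N_DE = 12 kN, N_CD = 12 kN, N_BC = -8.6 kN, N_AB = -15.83 kN.
A_BC = 103.9 mm².
σ_BC = N_BC/A_BC = -8600/103.9 = -82.8 MPa.

-82.8 MPa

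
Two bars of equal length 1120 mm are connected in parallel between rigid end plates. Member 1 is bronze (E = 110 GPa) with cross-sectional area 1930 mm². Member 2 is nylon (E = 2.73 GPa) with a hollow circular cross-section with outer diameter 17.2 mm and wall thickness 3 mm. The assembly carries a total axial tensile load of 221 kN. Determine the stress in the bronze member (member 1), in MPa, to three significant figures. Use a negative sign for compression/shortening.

A_2 = 133.8 mm².
Equal strain + equilibrium ⇒ each member carries load in proportion to AE: A₁E₁ = 212300000 N, A₂E₂ = 365400 N, ΣAE = 212700000 N.
σ₁ = P·E₁/ΣAE = 221000·110000/212700000 = 114.3 MPa.

114 MPa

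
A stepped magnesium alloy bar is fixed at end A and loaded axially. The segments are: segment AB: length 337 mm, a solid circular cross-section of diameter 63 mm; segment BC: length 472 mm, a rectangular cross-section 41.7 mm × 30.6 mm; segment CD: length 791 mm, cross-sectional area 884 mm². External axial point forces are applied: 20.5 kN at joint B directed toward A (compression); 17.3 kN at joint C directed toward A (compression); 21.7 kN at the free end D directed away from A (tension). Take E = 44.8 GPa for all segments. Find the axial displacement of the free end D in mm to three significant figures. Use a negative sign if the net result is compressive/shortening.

Internal axial forces (sectioning from the free end, tension +): N_CD = 21.7 kN, N_BC = 4.4 kN, N_AB = -16.1 kN.
A_AB = 3117 mm².
A_BC = 1276 mm².
δ_AB = -16100·337/(3117·44800) = -0.03885 mm
δ_BC = 4400·472/(1276·44800) = 0.03633 mm
δ_CD = 21700·791/(884·44800) = 0.4334 mm
δ = Σδ_i = 0.4309 mm.

0.431 mm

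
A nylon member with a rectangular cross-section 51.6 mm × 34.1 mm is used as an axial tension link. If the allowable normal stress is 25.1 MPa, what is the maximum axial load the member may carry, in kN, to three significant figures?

A = 1760 mm².
P_max = σ_allow · A = 25.1 · 1760 = 44160 N = 44.16 kN.

44.2 kN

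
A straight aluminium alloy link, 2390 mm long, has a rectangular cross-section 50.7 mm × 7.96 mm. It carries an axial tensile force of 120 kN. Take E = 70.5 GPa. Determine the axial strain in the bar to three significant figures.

0.00422

A = 403.6 mm².
σ = N/A = 297.3 MPa; ε = σ/E = 297.3/70500 = 4.218e-03.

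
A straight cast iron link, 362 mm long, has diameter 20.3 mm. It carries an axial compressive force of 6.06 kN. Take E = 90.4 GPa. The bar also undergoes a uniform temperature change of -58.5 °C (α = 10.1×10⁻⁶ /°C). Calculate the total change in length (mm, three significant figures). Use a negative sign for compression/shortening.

A = 323.7 mm².
δ_mech = NL/(AE) = -6060·362/(323.7·90400) = -0.07498 mm.
δ_thermal = αLΔT = 10.1e-6·362·-58.5 = -0.2139 mm.
δ = δ_mech + δ_thermal = -0.2889 mm.

-0.289 mm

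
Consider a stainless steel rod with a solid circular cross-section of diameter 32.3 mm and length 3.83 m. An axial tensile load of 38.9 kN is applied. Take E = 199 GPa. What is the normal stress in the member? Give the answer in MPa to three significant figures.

A = 819.4 mm².
σ = N/A = 38900/819.4 = 47.47 MPa.

47.5 MPa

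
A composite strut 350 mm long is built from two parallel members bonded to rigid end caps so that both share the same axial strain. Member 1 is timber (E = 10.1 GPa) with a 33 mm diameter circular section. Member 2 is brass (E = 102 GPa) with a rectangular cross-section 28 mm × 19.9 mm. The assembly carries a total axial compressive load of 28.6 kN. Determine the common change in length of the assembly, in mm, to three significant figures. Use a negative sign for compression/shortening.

-0.153 mm

A_1 = 855.3 mm².
A_2 = 557.2 mm².
Equal strain + equilibrium ⇒ each member carries load in proportion to AE: A₁E₁ = 8639000 N, A₂E₂ = 56830000 N, ΣAE = 65470000 N.
δ = PL/ΣAE = -28600·350/65470000 = -0.1529 mm.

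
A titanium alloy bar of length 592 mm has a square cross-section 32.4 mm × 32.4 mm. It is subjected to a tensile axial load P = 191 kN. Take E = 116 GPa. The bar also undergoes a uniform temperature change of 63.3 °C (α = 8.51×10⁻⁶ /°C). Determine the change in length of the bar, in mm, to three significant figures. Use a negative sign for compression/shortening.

1.25 mm

A = 1050 mm².
δ_mech = NL/(AE) = 191000·592/(1050·116000) = 0.9286 mm.
δ_thermal = αLΔT = 8.51e-6·592·63.3 = 0.3189 mm.
δ = δ_mech + δ_thermal = 1.247 mm.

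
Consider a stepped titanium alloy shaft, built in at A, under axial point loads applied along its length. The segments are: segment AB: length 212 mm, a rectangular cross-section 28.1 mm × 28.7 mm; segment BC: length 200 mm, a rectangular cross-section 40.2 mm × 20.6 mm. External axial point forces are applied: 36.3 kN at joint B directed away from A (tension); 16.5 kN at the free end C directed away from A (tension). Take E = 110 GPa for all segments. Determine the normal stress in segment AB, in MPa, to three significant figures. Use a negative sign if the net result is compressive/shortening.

65.5 MPa

Internal axial forces (sectioning from the free end, tension +): N_BC = 16.5 kN, N_AB = 52.8 kN.
A_AB = 806.5 mm².
σ_AB = N_AB/A_AB = 52800/806.5 = 65.47 MPa.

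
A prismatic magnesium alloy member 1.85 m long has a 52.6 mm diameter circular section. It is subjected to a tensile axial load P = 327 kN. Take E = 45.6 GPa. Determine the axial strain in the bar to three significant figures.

A = 2173 mm².
σ = N/A = 150.5 MPa; ε = σ/E = 150.5/45600 = 3.300e-03.

0.00330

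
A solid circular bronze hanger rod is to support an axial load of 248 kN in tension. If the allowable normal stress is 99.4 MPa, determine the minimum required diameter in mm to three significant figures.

56.4 mm

Required area A ≥ P/σ_allow = 248000/99.4 = 2495 mm².
For a solid circular section, d ≥ √(4A/π) = 56.36 mm.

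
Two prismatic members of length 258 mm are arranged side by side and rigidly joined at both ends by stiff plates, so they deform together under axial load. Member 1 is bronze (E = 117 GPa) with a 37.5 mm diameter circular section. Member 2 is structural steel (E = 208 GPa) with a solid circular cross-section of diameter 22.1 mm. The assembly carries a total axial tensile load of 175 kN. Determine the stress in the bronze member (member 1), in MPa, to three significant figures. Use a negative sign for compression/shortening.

A_1 = 1104 mm².
A_2 = 383.6 mm².
Equal strain + equilibrium ⇒ each member carries load in proportion to AE: A₁E₁ = 129200000 N, A₂E₂ = 79790000 N, ΣAE = 209000000 N.
σ₁ = P·E₁/ΣAE = 175000·117000/209000000 = 97.96 MPa.

98.0 MPa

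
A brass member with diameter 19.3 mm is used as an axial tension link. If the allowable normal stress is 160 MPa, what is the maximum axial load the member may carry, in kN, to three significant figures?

A = 292.6 mm².
P_max = σ_allow · A = 160 · 292.6 = 46810 N = 46.81 kN.

46.8 kN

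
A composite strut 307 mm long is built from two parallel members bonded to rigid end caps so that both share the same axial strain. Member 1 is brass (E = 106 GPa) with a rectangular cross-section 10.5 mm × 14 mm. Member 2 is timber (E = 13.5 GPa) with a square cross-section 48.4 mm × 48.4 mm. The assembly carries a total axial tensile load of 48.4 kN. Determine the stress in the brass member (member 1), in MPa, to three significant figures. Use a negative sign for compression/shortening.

109 MPa

A_1 = 147 mm².
A_2 = 2343 mm².
Equal strain + equilibrium ⇒ each member carries load in proportion to AE: A₁E₁ = 15580000 N, A₂E₂ = 31620000 N, ΣAE = 47210000 N.
σ₁ = P·E₁/ΣAE = 48400·106000/47210000 = 108.7 MPa.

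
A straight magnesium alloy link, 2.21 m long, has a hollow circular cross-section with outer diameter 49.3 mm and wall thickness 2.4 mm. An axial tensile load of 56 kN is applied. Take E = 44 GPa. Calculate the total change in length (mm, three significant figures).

7.95 mm

A = 353.6 mm².
δ_mech = NL/(AE) = 56000·2210/(353.6·44000) = 7.954 mm.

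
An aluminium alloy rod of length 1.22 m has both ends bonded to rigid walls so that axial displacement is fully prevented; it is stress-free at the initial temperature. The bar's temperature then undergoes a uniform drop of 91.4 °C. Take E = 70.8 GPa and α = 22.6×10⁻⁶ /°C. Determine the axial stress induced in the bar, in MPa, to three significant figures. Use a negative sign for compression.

146 MPa

Free thermal expansion αLΔT = 22.6e-6 · 1220 · -91.4 = -2.52 mm.
The walls impose strain ε = −(-2.52)/1220 = 2.0656e-03; σ = Eε = 70800 · 2.0656e-03 = 146.2 MPa.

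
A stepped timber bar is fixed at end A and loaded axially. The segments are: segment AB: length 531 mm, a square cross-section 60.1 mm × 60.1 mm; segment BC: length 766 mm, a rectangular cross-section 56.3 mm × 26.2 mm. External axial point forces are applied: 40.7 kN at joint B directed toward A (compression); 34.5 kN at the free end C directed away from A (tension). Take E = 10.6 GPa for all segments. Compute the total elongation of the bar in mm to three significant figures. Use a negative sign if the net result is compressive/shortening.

1.60 mm

Internal axial forces (sectioning from the free end, tension +): N_BC = 34.5 kN, N_AB = -6.2 kN.
A_AB = 3612 mm².
A_BC = 1475 mm².
δ_AB = -6200·531/(3612·10600) = -0.08599 mm
δ_BC = 34500·766/(1475·10600) = 1.69 mm
δ = Σδ_i = 1.604 mm.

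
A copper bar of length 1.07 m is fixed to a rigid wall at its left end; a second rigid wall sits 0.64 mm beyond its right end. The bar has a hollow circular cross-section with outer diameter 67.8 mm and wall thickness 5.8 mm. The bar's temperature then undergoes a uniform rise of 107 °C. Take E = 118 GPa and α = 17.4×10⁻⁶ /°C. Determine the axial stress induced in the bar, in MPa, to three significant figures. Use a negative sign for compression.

-149 MPa

Free thermal expansion αLΔT = 17.4e-6 · 1070 · 107 = 1.992 mm.
The walls engage after the gap closes; constrained expansion = 1.992 − 0.64 = 1.352 mm.
The walls impose strain ε = −(1.352)/1070 = -1.2637e-03; σ = Eε = 118000 · -1.2637e-03 = -149.1 MPa.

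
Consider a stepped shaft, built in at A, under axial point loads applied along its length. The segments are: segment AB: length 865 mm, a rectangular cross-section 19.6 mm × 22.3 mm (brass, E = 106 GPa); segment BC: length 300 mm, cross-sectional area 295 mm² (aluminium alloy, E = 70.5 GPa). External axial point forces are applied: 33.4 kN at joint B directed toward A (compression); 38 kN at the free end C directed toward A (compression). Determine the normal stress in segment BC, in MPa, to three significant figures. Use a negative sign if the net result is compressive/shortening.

-129 MPa

Internal axial forces (sectioning from the free end, tension +): N_BC = -38 kN, N_AB = -71.4 kN.
σ_BC = N_BC/A_BC = -38000/295 = -128.8 MPa.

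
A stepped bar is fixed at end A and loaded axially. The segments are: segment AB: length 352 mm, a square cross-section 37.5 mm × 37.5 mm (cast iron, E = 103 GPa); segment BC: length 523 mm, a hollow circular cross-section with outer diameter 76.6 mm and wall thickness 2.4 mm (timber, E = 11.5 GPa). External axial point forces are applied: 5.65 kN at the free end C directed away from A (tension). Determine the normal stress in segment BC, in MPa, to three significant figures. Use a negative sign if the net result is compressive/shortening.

Internal axial forces (sectioning from the free end, tension +): N_BC = 5.65 kN, N_AB = 5.65 kN.
A_BC = 559.5 mm².
σ_BC = N_BC/A_BC = 5650/559.5 = 10.1 MPa.

10.1 MPa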